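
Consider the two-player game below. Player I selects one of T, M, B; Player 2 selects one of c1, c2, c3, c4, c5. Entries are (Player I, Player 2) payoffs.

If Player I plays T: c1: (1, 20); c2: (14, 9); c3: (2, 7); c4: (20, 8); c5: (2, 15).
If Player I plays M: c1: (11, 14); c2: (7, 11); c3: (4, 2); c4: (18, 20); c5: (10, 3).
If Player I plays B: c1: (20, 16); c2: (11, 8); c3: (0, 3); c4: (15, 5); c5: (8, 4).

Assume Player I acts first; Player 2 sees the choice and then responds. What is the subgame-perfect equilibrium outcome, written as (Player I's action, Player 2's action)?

Work backward from Player 2's decision.
- T: Player 2 compares 20, 9, 7, 8, 15 and picks c1; Player I would get 1.
- M: Player 2 compares 14, 11, 2, 20, 3 and picks c4; Player I would get 18.
- B: Player 2 compares 16, 8, 3, 5, 4 and picks c1; Player I would get 20.
Maximizing over 1, 18, 20, Player I chooses B. Subgame-perfect outcome: (B, c1) with payoffs (20, 16).

(B, c1)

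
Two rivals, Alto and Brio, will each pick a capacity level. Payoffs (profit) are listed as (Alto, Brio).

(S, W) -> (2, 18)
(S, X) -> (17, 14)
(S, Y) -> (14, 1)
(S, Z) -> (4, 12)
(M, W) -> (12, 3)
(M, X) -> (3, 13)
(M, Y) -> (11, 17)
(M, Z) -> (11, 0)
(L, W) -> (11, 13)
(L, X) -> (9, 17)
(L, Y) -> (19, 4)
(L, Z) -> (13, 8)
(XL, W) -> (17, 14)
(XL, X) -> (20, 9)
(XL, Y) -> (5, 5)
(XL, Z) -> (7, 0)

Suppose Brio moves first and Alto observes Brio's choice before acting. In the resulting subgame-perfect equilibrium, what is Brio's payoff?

Solve by backward induction (Brio leads).
- W: BR = XL, leader payoff 14.
- X: BR = XL, leader payoff 9.
- Y: BR = L, leader payoff 4.
- Z: BR = L, leader payoff 8.
Among 14, 9, 4, 8, the best is 14 at W. Subgame-perfect outcome: (XL, W) with payoffs (17, 14).

14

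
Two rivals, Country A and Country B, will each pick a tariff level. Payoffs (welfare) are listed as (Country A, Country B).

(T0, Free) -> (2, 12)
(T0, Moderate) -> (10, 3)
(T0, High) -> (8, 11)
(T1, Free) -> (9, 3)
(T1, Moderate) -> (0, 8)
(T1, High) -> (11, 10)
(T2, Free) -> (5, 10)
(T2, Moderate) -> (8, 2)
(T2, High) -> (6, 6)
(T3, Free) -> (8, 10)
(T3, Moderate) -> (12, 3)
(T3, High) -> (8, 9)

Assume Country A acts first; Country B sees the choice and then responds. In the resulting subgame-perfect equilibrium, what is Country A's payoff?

11

Solve by backward induction (Country A leads).
- T0: BR = Free, leader payoff 2.
- T1: BR = High, leader payoff 11.
- T2: BR = Free, leader payoff 5.
- T3: BR = Free, leader payoff 8.
Among 2, 11, 5, 8, the best is 11 at T1. Subgame-perfect outcome: (T1, High) with payoffs (11, 10).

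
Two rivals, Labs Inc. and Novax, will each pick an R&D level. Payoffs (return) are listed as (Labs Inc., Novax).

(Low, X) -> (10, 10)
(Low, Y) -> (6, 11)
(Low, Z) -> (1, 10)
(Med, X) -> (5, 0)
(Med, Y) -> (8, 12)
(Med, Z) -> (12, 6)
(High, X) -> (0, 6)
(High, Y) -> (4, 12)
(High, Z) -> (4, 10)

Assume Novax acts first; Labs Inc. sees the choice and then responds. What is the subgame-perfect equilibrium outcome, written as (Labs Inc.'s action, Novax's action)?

Backward induction with Novax moving first.
- X: Labs Inc. compares 10, 5, 0 and picks Low; Novax would get 10.
- Y: Labs Inc. compares 6, 8, 4 and picks Med; Novax would get 12.
- Z: Labs Inc. compares 1, 12, 4 and picks Med; Novax would get 6.
Among 10, 12, 6, the best is 12 at Y. Subgame-perfect outcome: (Med, Y) with payoffs (8, 12).

(Med, Y)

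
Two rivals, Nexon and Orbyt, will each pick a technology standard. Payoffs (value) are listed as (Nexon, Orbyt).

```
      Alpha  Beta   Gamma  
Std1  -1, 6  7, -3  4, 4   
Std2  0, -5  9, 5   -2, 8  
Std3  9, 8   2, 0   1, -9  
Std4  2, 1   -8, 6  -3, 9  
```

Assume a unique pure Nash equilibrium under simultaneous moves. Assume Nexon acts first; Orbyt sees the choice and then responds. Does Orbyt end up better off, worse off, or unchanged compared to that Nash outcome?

Work backward from Orbyt's decision.
- Std1 → Orbyt plays Alpha (best of 6, -3, 4); Nexon gets -1.
- Std2 → Orbyt plays Gamma (best of -5, 5, 8); Nexon gets -2.
- Std3 → Orbyt plays Alpha (best of 8, 0, -9); Nexon gets 9.
- Std4 → Orbyt plays Gamma (best of 1, 6, 9); Nexon gets -3.
Among -1, -2, 9, -3, the best is 9 at Std3. Subgame-perfect outcome: (Std3, Alpha) with payoffs (9, 8).
For the simultaneous game, intersect best replies.
Nexon's best replies: Alpha→Std3; Beta→Std2; Gamma→Std1.
Orbyt's best replies: Std1→Alpha; Std2→Gamma; Std3→Alpha; Std4→Gamma.
Only (Std3, Alpha) has each player best-responding; Nash payoffs (9, 8).
Orbyt earns 8 sequentially versus 8 at the Nash outcome: unchanged.

unchanged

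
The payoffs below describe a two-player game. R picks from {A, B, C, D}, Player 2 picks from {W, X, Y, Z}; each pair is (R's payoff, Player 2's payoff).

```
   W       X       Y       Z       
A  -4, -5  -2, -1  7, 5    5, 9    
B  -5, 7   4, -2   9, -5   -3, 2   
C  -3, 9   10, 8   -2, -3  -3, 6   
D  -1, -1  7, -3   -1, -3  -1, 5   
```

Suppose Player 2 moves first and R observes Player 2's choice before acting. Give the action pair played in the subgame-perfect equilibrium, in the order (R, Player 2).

(A, Z)

Backward induction with Player 2 moving first.
- W → R plays D (best of -4, -5, -3, -1); Player 2 gets -1.
- X → R plays C (best of -2, 4, 10, 7); Player 2 gets 8.
- Y → R plays B (best of 7, 9, -2, -1); Player 2 gets -5.
- Z → R plays A (best of 5, -3, -3, -1); Player 2 gets 9.
Maximizing over -1, 8, -5, 9, Player 2 chooses Z. Subgame-perfect outcome: (A, Z) with payoffs (5, 9).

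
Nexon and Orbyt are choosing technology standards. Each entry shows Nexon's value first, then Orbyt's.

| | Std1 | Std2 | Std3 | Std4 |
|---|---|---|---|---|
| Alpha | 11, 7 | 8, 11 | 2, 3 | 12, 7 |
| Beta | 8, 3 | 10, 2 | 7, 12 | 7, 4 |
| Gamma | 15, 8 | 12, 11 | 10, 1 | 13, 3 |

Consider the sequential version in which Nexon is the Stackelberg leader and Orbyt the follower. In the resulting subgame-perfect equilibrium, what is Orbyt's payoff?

Backward induction with Nexon moving first.
- Alpha → Orbyt plays Std2 (best of 7, 11, 3, 7); Nexon gets 8.
- Beta → Orbyt plays Std3 (best of 3, 2, 12, 4); Nexon gets 7.
- Gamma → Orbyt plays Std2 (best of 8, 11, 1, 3); Nexon gets 12.
Maximizing over 8, 7, 12, Nexon chooses Gamma. Subgame-perfect outcome: (Gamma, Std2) with payoffs (12, 11).

11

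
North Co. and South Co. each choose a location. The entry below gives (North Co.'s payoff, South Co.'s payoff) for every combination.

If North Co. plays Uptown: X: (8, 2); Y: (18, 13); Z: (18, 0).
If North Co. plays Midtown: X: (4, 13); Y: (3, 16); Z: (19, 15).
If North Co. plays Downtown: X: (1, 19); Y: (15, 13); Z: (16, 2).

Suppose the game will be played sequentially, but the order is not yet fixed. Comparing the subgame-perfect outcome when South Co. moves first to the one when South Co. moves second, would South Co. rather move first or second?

If North Co. leads: South Co.'s best replies are Uptown→Y, Midtown→Y, Downtown→X; North Co.'s induced payoffs 18, 3, 1; outcome (Uptown, Y), payoffs (18, 13).
If South Co. leads: North Co.'s best replies are X→Uptown, Y→Uptown, Z→Midtown; South Co.'s induced payoffs 2, 13, 15; outcome (Midtown, Z), payoffs (19, 15).
South Co. gets 15 moving first and 13 moving second, so South Co. prefers to move first.

first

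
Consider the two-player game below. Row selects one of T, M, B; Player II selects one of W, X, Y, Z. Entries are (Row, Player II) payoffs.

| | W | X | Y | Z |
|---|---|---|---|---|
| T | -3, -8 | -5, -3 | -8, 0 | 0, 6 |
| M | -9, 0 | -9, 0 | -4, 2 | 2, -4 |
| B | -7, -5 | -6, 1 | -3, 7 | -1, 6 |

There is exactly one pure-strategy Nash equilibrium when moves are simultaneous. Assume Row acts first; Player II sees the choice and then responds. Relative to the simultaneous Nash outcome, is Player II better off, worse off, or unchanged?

Solve by backward induction (Row leads).
- T → Player II plays Z (best of -8, -3, 0, 6); Row gets 0.
- M → Player II plays Y (best of 0, 0, 2, -4); Row gets -4.
- B → Player II plays Y (best of -5, 1, 7, 6); Row gets -3.
Maximizing over 0, -4, -3, Row chooses T. Subgame-perfect outcome: (T, Z) with payoffs (0, 6).
Under simultaneous play:
Row's best replies: W→T; X→T; Y→B; Z→M.
Player II's best replies: T→Z; M→Y; B→Y.
Only (B, Y) has each player best-responding; Nash payoffs (-3, 7).
Player II earns 6 sequentially versus 7 at the Nash outcome: worse off.

worse off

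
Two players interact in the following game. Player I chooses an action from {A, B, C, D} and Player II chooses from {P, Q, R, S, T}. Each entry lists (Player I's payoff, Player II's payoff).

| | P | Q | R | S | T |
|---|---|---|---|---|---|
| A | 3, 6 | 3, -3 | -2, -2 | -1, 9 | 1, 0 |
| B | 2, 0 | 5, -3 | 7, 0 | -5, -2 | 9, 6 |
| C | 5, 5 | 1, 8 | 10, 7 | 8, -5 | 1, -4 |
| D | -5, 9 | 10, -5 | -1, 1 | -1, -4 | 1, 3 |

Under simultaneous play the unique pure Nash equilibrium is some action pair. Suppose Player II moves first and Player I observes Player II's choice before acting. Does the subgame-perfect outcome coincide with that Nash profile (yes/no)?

Work backward from Player I's decision.
- P: Player I compares 3, 2, 5, -5 and picks C; Player II would get 5.
- Q: Player I compares 3, 5, 1, 10 and picks D; Player II would get -5.
- R: Player I compares -2, 7, 10, -1 and picks C; Player II would get 7.
- S: Player I compares -1, -5, 8, -1 and picks C; Player II would get -5.
- T: Player I compares 1, 9, 1, 1 and picks B; Player II would get 6.
Maximizing over 5, -5, 7, -5, 6, Player II chooses R. Subgame-perfect outcome: (C, R) with payoffs (10, 7).
Now find the simultaneous Nash equilibrium.
Player I's best replies: P→C; Q→D; R→C; S→C; T→B.
Player II's best replies: A→S; B→T; C→Q; D→P.
Only (B, T) has each player best-responding; Nash payoffs (9, 6).
Sequential outcome (C, R) differs from the Nash profile (B, T).

no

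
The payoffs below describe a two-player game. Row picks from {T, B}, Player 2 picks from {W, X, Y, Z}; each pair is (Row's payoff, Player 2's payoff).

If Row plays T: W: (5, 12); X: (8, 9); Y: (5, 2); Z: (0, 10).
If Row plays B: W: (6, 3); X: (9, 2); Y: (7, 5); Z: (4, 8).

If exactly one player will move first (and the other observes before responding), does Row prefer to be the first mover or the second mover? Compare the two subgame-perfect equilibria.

first

If Row leads: Player 2's best replies are T→W, B→Z; Row's induced payoffs 5, 4; outcome (T, W), payoffs (5, 12).
If Player 2 leads: Row's best replies are W→B, X→B, Y→B, Z→B; Player 2's induced payoffs 3, 2, 5, 8; outcome (B, Z), payoffs (4, 8).
Row gets 5 moving first and 4 moving second, so Row prefers to move first.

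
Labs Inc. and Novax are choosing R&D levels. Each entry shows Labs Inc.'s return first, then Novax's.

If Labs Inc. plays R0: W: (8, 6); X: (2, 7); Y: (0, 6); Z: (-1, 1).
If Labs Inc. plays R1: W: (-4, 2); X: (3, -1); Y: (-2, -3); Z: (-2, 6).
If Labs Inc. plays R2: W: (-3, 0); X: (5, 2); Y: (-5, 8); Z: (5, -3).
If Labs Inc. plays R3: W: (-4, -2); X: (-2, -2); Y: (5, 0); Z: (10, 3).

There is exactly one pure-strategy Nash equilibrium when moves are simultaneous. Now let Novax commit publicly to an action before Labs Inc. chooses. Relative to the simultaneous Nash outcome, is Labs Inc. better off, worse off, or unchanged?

worse off

Work backward from Labs Inc.'s decision.
- W → Labs Inc. plays R0 (best of 8, -4, -3, -4); Novax gets 6.
- X → Labs Inc. plays R2 (best of 2, 3, 5, -2); Novax gets 2.
- Y → Labs Inc. plays R3 (best of 0, -2, -5, 5); Novax gets 0.
- Z → Labs Inc. plays R3 (best of -1, -2, 5, 10); Novax gets 3.
Among 6, 2, 0, 3, the best is 6 at W. Subgame-perfect outcome: (R0, W) with payoffs (8, 6).
For the simultaneous game, intersect best replies.
Labs Inc.'s best replies: W→R0; X→R2; Y→R3; Z→R3.
Novax's best replies: R0→X; R1→Z; R2→Y; R3→Z.
The unique mutual best reply is (R3, Z), giving (10, 3).
Labs Inc. earns 8 sequentially versus 10 at the Nash outcome: worse off.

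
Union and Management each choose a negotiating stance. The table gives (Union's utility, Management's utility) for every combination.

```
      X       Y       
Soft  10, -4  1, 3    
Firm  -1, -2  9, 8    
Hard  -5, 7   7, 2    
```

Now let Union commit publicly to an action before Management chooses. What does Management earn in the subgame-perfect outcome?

8

Management best-responds to each possible Union move:
- Soft → Management plays Y (best of -4, 3); Union gets 1.
- Firm → Management plays Y (best of -2, 8); Union gets 9.
- Hard → Management plays X (best of 7, 2); Union gets -5.
Among 1, 9, -5, the best is 9 at Firm. Subgame-perfect outcome: (Firm, Y) with payoffs (9, 8).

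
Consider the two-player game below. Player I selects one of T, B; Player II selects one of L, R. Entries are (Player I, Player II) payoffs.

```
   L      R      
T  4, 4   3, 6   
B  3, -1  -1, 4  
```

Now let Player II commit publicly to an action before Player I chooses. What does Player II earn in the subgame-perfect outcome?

6

Solve by backward induction (Player II leads).
- L: Player I compares 4, 3 and picks T; Player II would get 4.
- R: Player I compares 3, -1 and picks T; Player II would get 6.
Among 4, 6, the best is 6 at R. Subgame-perfect outcome: (T, R) with payoffs (3, 6).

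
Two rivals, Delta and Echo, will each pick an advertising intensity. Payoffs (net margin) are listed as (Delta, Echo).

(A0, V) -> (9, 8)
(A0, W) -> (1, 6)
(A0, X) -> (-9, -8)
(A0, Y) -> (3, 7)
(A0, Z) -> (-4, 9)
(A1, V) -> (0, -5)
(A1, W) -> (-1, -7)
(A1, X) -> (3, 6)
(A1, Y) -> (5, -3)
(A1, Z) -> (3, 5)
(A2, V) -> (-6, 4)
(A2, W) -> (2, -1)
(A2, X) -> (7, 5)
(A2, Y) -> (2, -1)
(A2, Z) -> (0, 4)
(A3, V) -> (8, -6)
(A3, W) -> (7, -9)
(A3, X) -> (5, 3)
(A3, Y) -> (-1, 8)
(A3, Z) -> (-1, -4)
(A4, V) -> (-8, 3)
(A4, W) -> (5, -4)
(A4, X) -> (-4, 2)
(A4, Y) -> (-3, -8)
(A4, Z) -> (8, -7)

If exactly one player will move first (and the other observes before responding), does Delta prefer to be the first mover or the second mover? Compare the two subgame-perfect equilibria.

second

If Delta leads: Echo's best replies are A0→Z, A1→X, A2→X, A3→Y, A4→V; Delta's induced payoffs -4, 3, 7, -1, -8; outcome (A2, X), payoffs (7, 5).
If Echo leads: Delta's best replies are V→A0, W→A3, X→A2, Y→A1, Z→A4; Echo's induced payoffs 8, -9, 5, -3, -7; outcome (A0, V), payoffs (9, 8).
Delta gets 7 moving first and 9 moving second, so Delta prefers to move second.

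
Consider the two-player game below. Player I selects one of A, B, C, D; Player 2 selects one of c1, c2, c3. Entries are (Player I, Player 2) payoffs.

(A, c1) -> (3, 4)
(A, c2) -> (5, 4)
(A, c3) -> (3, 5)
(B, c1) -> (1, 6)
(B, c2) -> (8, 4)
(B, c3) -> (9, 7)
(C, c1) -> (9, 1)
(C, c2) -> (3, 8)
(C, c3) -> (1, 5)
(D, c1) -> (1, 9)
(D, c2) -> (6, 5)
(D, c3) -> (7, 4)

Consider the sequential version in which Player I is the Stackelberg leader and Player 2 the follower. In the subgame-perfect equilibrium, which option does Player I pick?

B

Solve by backward induction (Player I leads).
- A: BR = c3, leader payoff 3.
- B: BR = c3, leader payoff 9.
- C: BR = c2, leader payoff 3.
- D: BR = c1, leader payoff 1.
Among 3, 9, 3, 1, the best is 9 at B. Subgame-perfect outcome: (B, c3) with payoffs (9, 7).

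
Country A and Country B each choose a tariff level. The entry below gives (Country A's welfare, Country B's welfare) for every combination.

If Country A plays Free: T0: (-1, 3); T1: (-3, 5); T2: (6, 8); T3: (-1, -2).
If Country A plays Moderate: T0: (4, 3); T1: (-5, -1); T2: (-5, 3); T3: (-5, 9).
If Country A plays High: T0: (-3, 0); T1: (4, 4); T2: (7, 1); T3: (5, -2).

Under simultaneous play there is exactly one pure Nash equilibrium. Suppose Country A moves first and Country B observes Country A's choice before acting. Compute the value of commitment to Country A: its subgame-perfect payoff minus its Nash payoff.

2

Work backward from Country B's decision.
- Free: Country B compares 3, 5, 8, -2 and picks T2; Country A would get 6.
- Moderate: Country B compares 3, -1, 3, 9 and picks T3; Country A would get -5.
- High: Country B compares 0, 4, 1, -2 and picks T1; Country A would get 4.
Maximizing over 6, -5, 4, Country A chooses Free. Subgame-perfect outcome: (Free, T2) with payoffs (6, 8).
Under simultaneous play:
Country A's best replies: T0→Moderate; T1→High; T2→High; T3→High.
Country B's best replies: Free→T2; Moderate→T3; High→T1.
The unique mutual best reply is (High, T1), giving (4, 4).
Country A's commitment gain: 6 − 4 = 2.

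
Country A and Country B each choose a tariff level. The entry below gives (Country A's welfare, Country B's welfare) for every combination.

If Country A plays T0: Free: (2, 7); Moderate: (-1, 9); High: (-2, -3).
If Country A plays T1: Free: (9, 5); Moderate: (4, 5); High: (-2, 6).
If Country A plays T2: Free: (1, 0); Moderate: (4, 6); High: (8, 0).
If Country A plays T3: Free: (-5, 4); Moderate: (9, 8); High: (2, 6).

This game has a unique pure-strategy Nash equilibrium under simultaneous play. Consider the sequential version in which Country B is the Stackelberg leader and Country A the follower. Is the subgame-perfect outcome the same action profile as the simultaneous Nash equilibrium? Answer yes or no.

Country A best-responds to each possible Country B move:
- Free: BR = T1, leader payoff 5.
- Moderate: BR = T3, leader payoff 8.
- High: BR = T2, leader payoff 0.
Maximizing over 5, 8, 0, Country B chooses Moderate. Subgame-perfect outcome: (T3, Moderate) with payoffs (9, 8).
For the simultaneous game, intersect best replies.
Country A's best replies: Free→T1; Moderate→T3; High→T2.
Country B's best replies: T0→Moderate; T1→High; T2→Moderate; T3→Moderate.
The unique mutual best reply is (T3, Moderate), giving (9, 8).
Sequential outcome (T3, Moderate) coincides with the Nash profile (T3, Moderate).

yes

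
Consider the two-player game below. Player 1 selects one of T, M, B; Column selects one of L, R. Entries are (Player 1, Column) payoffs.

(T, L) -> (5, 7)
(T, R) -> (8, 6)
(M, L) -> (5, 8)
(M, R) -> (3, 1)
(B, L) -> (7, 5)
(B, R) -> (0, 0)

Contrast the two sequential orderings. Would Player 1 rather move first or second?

If Player 1 leads: Column's best replies are T→L, M→L, B→L; Player 1's induced payoffs 5, 5, 7; outcome (B, L), payoffs (7, 5).
If Column leads: Player 1's best replies are L→B, R→T; Column's induced payoffs 5, 6; outcome (T, R), payoffs (8, 6).
Player 1 gets 7 moving first and 8 moving second, so Player 1 prefers to move second.

second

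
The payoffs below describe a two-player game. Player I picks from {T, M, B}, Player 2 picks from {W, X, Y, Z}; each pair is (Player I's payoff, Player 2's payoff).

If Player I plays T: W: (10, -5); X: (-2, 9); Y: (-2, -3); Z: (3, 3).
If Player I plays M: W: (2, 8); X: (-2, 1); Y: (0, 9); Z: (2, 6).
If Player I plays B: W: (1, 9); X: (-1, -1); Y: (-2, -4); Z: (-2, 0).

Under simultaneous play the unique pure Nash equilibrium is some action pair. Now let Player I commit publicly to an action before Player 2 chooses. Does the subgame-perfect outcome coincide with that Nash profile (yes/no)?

Player 2 best-responds to each possible Player I move:
- T → Player 2 plays X (best of -5, 9, -3, 3); Player I gets -2.
- M → Player 2 plays Y (best of 8, 1, 9, 6); Player I gets 0.
- B → Player 2 plays W (best of 9, -1, -4, 0); Player I gets 1.
Player I's induced payoffs are -2, 0, 1, so Player I commits to B. Subgame-perfect outcome: (B, W) with payoffs (1, 9).
Now find the simultaneous Nash equilibrium.
Player I's best replies: W→T; X→B; Y→M; Z→T.
Player 2's best replies: T→X; M→Y; B→W.
The unique mutual best reply is (M, Y), giving (0, 9).
Sequential outcome (B, W) differs from the Nash profile (M, Y).

no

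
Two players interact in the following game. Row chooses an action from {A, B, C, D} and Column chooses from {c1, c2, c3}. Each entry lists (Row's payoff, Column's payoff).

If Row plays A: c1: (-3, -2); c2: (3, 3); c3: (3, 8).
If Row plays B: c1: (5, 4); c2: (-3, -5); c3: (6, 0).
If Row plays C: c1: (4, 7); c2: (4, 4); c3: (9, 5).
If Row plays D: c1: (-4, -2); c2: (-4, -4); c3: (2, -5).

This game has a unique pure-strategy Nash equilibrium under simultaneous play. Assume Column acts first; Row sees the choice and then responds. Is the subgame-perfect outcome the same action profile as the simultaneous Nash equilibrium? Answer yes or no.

no

Work backward from Row's decision.
- c1: BR = B, leader payoff 4.
- c2: BR = C, leader payoff 4.
- c3: BR = C, leader payoff 5.
Column's induced payoffs are 4, 4, 5, so Column commits to c3. Subgame-perfect outcome: (C, c3) with payoffs (9, 5).
Under simultaneous play:
Row's best replies: c1→B; c2→C; c3→C.
Column's best replies: A→c3; B→c1; C→c1; D→c1.
Only (B, c1) has each player best-responding; Nash payoffs (5, 4).
Sequential outcome (C, c3) differs from the Nash profile (B, c1).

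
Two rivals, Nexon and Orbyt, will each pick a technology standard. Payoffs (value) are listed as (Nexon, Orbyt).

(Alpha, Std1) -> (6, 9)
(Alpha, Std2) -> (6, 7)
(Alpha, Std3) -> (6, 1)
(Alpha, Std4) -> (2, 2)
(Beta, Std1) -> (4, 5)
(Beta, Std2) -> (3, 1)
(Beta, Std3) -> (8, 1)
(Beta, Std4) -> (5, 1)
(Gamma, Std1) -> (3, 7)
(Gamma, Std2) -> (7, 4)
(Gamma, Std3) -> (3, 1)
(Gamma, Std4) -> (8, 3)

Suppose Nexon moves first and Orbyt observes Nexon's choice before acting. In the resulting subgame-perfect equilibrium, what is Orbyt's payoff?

Orbyt best-responds to each possible Nexon move:
- Alpha: Orbyt compares 9, 7, 1, 2 and picks Std1; Nexon would get 6.
- Beta: Orbyt compares 5, 1, 1, 1 and picks Std1; Nexon would get 4.
- Gamma: Orbyt compares 7, 4, 1, 3 and picks Std1; Nexon would get 3.
Nexon's induced payoffs are 6, 4, 3, so Nexon commits to Alpha. Subgame-perfect outcome: (Alpha, Std1) with payoffs (6, 9).

9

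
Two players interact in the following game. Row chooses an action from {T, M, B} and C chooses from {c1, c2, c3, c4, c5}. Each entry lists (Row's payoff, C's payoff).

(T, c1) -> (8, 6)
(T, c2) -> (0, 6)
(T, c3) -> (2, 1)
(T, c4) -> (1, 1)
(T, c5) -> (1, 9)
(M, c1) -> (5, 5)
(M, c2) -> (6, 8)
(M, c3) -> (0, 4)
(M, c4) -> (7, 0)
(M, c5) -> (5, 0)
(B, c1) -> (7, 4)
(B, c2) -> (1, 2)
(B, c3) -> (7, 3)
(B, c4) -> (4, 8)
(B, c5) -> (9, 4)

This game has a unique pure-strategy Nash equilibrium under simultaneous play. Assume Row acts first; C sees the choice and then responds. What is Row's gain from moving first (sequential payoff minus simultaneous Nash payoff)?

Work backward from C's decision.
- T: C compares 6, 6, 1, 1, 9 and picks c5; Row would get 1.
- M: C compares 5, 8, 4, 0, 0 and picks c2; Row would get 6.
- B: C compares 4, 2, 3, 8, 4 and picks c4; Row would get 4.
Maximizing over 1, 6, 4, Row chooses M. Subgame-perfect outcome: (M, c2) with payoffs (6, 8).
For the simultaneous game, intersect best replies.
Row's best replies: c1→T; c2→M; c3→B; c4→M; c5→B.
C's best replies: T→c5; M→c2; B→c4.
The unique mutual best reply is (M, c2), giving (6, 8).
Row's commitment gain: 6 − 6 = 0.

0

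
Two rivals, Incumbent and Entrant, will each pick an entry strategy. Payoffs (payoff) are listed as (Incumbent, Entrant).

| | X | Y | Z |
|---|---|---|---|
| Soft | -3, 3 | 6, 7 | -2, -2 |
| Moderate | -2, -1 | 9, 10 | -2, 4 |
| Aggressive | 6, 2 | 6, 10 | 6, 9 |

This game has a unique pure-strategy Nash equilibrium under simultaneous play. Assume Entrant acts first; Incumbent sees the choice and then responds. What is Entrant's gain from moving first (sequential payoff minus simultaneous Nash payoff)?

0

Incumbent best-responds to each possible Entrant move:
- X: BR = Aggressive, leader payoff 2.
- Y: BR = Moderate, leader payoff 10.
- Z: BR = Aggressive, leader payoff 9.
Maximizing over 2, 10, 9, Entrant chooses Y. Subgame-perfect outcome: (Moderate, Y) with payoffs (9, 10).
For the simultaneous game, intersect best replies.
Incumbent's best replies: X→Aggressive; Y→Moderate; Z→Aggressive.
Entrant's best replies: Soft→Y; Moderate→Y; Aggressive→Y.
The unique mutual best reply is (Moderate, Y), giving (9, 10).
Entrant's commitment gain: 10 − 10 = 0.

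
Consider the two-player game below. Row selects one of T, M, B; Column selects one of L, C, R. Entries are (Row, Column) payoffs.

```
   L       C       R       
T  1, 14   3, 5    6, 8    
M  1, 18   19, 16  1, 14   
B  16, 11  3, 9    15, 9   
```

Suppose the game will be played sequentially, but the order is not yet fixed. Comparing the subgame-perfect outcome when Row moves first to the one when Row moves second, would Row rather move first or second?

If Row leads: Column's best replies are T→L, M→L, B→L; Row's induced payoffs 1, 1, 16; outcome (B, L), payoffs (16, 11).
If Column leads: Row's best replies are L→B, C→M, R→B; Column's induced payoffs 11, 16, 9; outcome (M, C), payoffs (19, 16).
Row gets 16 moving first and 19 moving second, so Row prefers to move second.

second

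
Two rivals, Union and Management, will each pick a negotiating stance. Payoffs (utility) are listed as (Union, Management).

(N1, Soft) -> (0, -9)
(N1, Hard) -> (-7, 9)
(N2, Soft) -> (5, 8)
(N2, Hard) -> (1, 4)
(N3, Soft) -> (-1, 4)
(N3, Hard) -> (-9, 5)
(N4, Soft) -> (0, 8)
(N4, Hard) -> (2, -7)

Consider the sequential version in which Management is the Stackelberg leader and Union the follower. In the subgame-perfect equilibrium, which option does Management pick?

Soft

Solve by backward induction (Management leads).
- Soft: Union compares 0, 5, -1, 0 and picks N2; Management would get 8.
- Hard: Union compares -7, 1, -9, 2 and picks N4; Management would get -7.
Among 8, -7, the best is 8 at Soft. Subgame-perfect outcome: (N2, Soft) with payoffs (5, 8).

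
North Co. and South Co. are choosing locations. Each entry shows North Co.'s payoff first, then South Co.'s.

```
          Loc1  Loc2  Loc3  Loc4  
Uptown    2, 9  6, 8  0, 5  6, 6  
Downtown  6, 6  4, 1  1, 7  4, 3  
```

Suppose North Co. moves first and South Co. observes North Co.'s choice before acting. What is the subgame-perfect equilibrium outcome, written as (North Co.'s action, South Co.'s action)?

Solve by backward induction (North Co. leads).
- Uptown: South Co. compares 9, 8, 5, 6 and picks Loc1; North Co. would get 2.
- Downtown: South Co. compares 6, 1, 7, 3 and picks Loc3; North Co. would get 1.
Among 2, 1, the best is 2 at Uptown. Subgame-perfect outcome: (Uptown, Loc1) with payoffs (2, 9).

(Uptown, Loc1)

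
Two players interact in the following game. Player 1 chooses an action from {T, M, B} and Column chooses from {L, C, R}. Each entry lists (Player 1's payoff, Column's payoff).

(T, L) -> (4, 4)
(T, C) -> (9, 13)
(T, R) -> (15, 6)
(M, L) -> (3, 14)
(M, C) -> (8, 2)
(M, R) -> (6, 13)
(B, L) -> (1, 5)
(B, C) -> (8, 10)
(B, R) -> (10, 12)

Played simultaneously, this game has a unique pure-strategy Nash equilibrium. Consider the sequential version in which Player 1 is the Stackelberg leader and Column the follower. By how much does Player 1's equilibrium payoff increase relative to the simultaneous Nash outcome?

Column best-responds to each possible Player 1 move:
- T: BR = C, leader payoff 9.
- M: BR = L, leader payoff 3.
- B: BR = R, leader payoff 10.
Among 9, 3, 10, the best is 10 at B. Subgame-perfect outcome: (B, R) with payoffs (10, 12).
Now find the simultaneous Nash equilibrium.
Player 1's best replies: L→T; C→T; R→T.
Column's best replies: T→C; M→L; B→R.
Only (T, C) has each player best-responding; Nash payoffs (9, 13).
Player 1's commitment gain: 10 − 9 = 1.

1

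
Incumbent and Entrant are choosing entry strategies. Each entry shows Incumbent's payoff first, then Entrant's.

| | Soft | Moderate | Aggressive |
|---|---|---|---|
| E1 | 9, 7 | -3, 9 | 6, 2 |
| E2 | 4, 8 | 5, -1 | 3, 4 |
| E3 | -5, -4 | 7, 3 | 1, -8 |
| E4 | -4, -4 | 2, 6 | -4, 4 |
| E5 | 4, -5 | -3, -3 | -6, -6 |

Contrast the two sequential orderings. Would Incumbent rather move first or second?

If Incumbent leads: Entrant's best replies are E1→Moderate, E2→Soft, E3→Moderate, E4→Moderate, E5→Moderate; Incumbent's induced payoffs -3, 4, 7, 2, -3; outcome (E3, Moderate), payoffs (7, 3).
If Entrant leads: Incumbent's best replies are Soft→E1, Moderate→E3, Aggressive→E1; Entrant's induced payoffs 7, 3, 2; outcome (E1, Soft), payoffs (9, 7).
Incumbent gets 7 moving first and 9 moving second, so Incumbent prefers to move second.

second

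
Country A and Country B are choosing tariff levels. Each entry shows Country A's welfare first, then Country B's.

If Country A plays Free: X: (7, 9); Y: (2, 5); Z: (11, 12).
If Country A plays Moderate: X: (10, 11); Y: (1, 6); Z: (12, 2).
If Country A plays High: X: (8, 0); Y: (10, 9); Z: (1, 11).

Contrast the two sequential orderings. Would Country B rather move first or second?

second

If Country A leads: Country B's best replies are Free→Z, Moderate→X, High→Z; Country A's induced payoffs 11, 10, 1; outcome (Free, Z), payoffs (11, 12).
If Country B leads: Country A's best replies are X→Moderate, Y→High, Z→Moderate; Country B's induced payoffs 11, 9, 2; outcome (Moderate, X), payoffs (10, 11).
Country B gets 11 moving first and 12 moving second, so Country B prefers to move second.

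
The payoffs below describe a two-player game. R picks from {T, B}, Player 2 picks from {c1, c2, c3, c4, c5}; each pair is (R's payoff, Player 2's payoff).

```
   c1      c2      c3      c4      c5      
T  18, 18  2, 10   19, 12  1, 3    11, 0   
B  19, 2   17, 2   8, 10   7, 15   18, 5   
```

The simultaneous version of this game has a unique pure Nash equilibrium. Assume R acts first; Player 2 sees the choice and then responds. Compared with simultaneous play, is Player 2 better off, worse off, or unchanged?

better off

Solve by backward induction (R leads).
- T: BR = c1, leader payoff 18.
- B: BR = c4, leader payoff 7.
Among 18, 7, the best is 18 at T. Subgame-perfect outcome: (T, c1) with payoffs (18, 18).
Now find the simultaneous Nash equilibrium.
R's best replies: c1→B; c2→B; c3→T; c4→B; c5→B.
Player 2's best replies: T→c1; B→c4.
The unique mutual best reply is (B, c4), giving (7, 15).
Player 2 earns 18 sequentially versus 15 at the Nash outcome: better off.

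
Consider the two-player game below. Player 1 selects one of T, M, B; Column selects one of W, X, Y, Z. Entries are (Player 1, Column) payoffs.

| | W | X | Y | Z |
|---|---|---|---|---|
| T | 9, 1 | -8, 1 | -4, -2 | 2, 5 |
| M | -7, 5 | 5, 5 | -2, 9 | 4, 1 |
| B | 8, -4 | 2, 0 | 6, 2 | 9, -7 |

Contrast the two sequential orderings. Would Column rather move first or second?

first

If Player 1 leads: Column's best replies are T→Z, M→Y, B→Y; Player 1's induced payoffs 2, -2, 6; outcome (B, Y), payoffs (6, 2).
If Column leads: Player 1's best replies are W→T, X→M, Y→B, Z→B; Column's induced payoffs 1, 5, 2, -7; outcome (M, X), payoffs (5, 5).
Column gets 5 moving first and 2 moving second, so Column prefers to move first.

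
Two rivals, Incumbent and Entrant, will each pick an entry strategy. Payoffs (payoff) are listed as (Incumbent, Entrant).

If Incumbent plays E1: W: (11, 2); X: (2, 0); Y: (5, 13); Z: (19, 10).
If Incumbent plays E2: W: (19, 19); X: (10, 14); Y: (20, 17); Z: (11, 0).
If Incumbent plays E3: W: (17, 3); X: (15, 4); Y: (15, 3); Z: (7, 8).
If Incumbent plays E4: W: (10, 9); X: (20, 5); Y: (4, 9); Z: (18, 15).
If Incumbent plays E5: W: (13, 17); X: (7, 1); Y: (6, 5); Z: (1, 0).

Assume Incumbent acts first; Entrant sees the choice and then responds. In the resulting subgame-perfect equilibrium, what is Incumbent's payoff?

19

Backward induction with Incumbent moving first.
- E1: Entrant compares 2, 0, 13, 10 and picks Y; Incumbent would get 5.
- E2: Entrant compares 19, 14, 17, 0 and picks W; Incumbent would get 19.
- E3: Entrant compares 3, 4, 3, 8 and picks Z; Incumbent would get 7.
- E4: Entrant compares 9, 5, 9, 15 and picks Z; Incumbent would get 18.
- E5: Entrant compares 17, 1, 5, 0 and picks W; Incumbent would get 13.
Maximizing over 5, 19, 7, 18, 13, Incumbent chooses E2. Subgame-perfect outcome: (E2, W) with payoffs (19, 19).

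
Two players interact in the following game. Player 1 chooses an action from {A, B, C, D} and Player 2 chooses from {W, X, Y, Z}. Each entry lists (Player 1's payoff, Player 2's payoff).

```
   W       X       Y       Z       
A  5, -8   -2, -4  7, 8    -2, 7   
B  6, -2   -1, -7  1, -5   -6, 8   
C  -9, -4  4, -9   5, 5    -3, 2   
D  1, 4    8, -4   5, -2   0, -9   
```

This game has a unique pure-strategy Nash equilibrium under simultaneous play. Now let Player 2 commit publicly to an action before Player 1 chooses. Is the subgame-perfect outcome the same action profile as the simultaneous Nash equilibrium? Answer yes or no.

Solve by backward induction (Player 2 leads).
- W: BR = B, leader payoff -2.
- X: BR = D, leader payoff -4.
- Y: BR = A, leader payoff 8.
- Z: BR = D, leader payoff -9.
Among -2, -4, 8, -9, the best is 8 at Y. Subgame-perfect outcome: (A, Y) with payoffs (7, 8).
Under simultaneous play:
Player 1's best replies: W→B; X→D; Y→A; Z→D.
Player 2's best replies: A→Y; B→Z; C→Y; D→W.
Only (A, Y) has each player best-responding; Nash payoffs (7, 8).
Sequential outcome (A, Y) coincides with the Nash profile (A, Y).

yes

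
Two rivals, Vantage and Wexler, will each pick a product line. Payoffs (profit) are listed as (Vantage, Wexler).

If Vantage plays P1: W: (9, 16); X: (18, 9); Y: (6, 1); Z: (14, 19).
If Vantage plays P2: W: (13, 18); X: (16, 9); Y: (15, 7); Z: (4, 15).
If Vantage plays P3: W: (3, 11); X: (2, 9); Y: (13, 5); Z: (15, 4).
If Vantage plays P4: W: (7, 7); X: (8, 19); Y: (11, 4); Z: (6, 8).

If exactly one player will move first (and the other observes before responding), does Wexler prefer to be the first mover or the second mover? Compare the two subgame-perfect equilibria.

second

If Vantage leads: Wexler's best replies are P1→Z, P2→W, P3→W, P4→X; Vantage's induced payoffs 14, 13, 3, 8; outcome (P1, Z), payoffs (14, 19).
If Wexler leads: Vantage's best replies are W→P2, X→P1, Y→P2, Z→P3; Wexler's induced payoffs 18, 9, 7, 4; outcome (P2, W), payoffs (13, 18).
Wexler gets 18 moving first and 19 moving second, so Wexler prefers to move second.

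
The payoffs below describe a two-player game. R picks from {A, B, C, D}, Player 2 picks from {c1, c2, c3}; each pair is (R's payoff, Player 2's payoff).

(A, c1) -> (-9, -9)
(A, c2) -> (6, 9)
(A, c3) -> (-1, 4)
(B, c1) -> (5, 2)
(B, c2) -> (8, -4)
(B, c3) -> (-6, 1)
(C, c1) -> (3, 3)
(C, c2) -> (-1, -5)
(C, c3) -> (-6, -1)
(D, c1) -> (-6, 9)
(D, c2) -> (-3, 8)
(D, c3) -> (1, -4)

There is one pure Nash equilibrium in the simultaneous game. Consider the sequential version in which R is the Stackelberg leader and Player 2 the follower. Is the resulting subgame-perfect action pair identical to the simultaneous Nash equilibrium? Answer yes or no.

Work backward from Player 2's decision.
- A: BR = c2, leader payoff 6.
- B: BR = c1, leader payoff 5.
- C: BR = c1, leader payoff 3.
- D: BR = c1, leader payoff -6.
R's induced payoffs are 6, 5, 3, -6, so R commits to A. Subgame-perfect outcome: (A, c2) with payoffs (6, 9).
Now find the simultaneous Nash equilibrium.
R's best replies: c1→B; c2→B; c3→D.
Player 2's best replies: A→c2; B→c1; C→c1; D→c1.
The unique mutual best reply is (B, c1), giving (5, 2).
Sequential outcome (A, c2) differs from the Nash profile (B, c1).

no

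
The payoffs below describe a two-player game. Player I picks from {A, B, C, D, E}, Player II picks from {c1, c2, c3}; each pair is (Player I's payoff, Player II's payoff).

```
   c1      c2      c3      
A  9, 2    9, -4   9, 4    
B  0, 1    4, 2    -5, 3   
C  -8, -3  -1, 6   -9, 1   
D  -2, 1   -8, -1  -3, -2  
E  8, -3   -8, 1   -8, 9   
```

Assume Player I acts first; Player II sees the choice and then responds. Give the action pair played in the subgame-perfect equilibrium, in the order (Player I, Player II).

Work backward from Player II's decision.
- A → Player II plays c3 (best of 2, -4, 4); Player I gets 9.
- B → Player II plays c3 (best of 1, 2, 3); Player I gets -5.
- C → Player II plays c2 (best of -3, 6, 1); Player I gets -1.
- D → Player II plays c1 (best of 1, -1, -2); Player I gets -2.
- E → Player II plays c3 (best of -3, 1, 9); Player I gets -8.
Among 9, -5, -1, -2, -8, the best is 9 at A. Subgame-perfect outcome: (A, c3) with payoffs (9, 4).

(A, c3)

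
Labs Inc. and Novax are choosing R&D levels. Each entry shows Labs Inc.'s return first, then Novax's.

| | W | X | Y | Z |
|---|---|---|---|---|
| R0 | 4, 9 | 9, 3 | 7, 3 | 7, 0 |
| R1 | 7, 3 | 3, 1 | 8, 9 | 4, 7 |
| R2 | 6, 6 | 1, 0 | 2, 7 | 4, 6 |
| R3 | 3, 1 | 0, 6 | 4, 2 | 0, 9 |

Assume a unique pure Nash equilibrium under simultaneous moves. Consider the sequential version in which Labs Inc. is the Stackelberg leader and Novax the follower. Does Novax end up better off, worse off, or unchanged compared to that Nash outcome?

Work backward from Novax's decision.
- R0 → Novax plays W (best of 9, 3, 3, 0); Labs Inc. gets 4.
- R1 → Novax plays Y (best of 3, 1, 9, 7); Labs Inc. gets 8.
- R2 → Novax plays Y (best of 6, 0, 7, 6); Labs Inc. gets 2.
- R3 → Novax plays Z (best of 1, 6, 2, 9); Labs Inc. gets 0.
Labs Inc.'s induced payoffs are 4, 8, 2, 0, so Labs Inc. commits to R1. Subgame-perfect outcome: (R1, Y) with payoffs (8, 9).
Under simultaneous play:
Labs Inc.'s best replies: W→R1; X→R0; Y→R1; Z→R0.
Novax's best replies: R0→W; R1→Y; R2→Y; R3→Z.
Only (R1, Y) has each player best-responding; Nash payoffs (8, 9).
Novax earns 9 sequentially versus 9 at the Nash outcome: unchanged.

unchanged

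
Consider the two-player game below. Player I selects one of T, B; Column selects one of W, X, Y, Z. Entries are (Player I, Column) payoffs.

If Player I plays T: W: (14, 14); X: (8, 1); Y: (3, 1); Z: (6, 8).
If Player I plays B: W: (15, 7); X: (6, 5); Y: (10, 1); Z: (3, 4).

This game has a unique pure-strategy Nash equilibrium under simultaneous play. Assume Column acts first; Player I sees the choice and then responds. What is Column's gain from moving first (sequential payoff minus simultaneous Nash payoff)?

1

Work backward from Player I's decision.
- W: BR = B, leader payoff 7.
- X: BR = T, leader payoff 1.
- Y: BR = B, leader payoff 1.
- Z: BR = T, leader payoff 8.
Column's induced payoffs are 7, 1, 1, 8, so Column commits to Z. Subgame-perfect outcome: (T, Z) with payoffs (6, 8).
For the simultaneous game, intersect best replies.
Player I's best replies: W→B; X→T; Y→B; Z→T.
Column's best replies: T→W; B→W.
Only (B, W) has each player best-responding; Nash payoffs (15, 7).
Column's commitment gain: 8 − 7 = 1.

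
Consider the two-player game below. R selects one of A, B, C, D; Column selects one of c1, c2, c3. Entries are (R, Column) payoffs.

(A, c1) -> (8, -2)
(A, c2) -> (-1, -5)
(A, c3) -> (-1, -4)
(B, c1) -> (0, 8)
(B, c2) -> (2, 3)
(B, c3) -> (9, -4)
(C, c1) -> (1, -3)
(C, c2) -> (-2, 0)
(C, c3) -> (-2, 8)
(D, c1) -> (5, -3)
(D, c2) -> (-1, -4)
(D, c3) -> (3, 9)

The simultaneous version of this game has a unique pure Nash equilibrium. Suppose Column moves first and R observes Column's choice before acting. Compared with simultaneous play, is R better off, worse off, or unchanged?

worse off

Solve by backward induction (Column leads).
- c1: BR = A, leader payoff -2.
- c2: BR = B, leader payoff 3.
- c3: BR = B, leader payoff -4.
Maximizing over -2, 3, -4, Column chooses c2. Subgame-perfect outcome: (B, c2) with payoffs (2, 3).
For the simultaneous game, intersect best replies.
R's best replies: c1→A; c2→B; c3→B.
Column's best replies: A→c1; B→c1; C→c3; D→c3.
The unique mutual best reply is (A, c1), giving (8, -2).
R earns 2 sequentially versus 8 at the Nash outcome: worse off.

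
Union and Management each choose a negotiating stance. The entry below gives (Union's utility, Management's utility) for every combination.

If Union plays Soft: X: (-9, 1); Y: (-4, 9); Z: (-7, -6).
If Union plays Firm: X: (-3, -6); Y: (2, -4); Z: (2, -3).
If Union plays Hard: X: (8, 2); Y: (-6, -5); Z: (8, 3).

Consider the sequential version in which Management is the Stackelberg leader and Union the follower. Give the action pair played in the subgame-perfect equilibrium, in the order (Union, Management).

(Hard, Z)

Backward induction with Management moving first.
- X: Union compares -9, -3, 8 and picks Hard; Management would get 2.
- Y: Union compares -4, 2, -6 and picks Firm; Management would get -4.
- Z: Union compares -7, 2, 8 and picks Hard; Management would get 3.
Management's induced payoffs are 2, -4, 3, so Management commits to Z. Subgame-perfect outcome: (Hard, Z) with payoffs (8, 3).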